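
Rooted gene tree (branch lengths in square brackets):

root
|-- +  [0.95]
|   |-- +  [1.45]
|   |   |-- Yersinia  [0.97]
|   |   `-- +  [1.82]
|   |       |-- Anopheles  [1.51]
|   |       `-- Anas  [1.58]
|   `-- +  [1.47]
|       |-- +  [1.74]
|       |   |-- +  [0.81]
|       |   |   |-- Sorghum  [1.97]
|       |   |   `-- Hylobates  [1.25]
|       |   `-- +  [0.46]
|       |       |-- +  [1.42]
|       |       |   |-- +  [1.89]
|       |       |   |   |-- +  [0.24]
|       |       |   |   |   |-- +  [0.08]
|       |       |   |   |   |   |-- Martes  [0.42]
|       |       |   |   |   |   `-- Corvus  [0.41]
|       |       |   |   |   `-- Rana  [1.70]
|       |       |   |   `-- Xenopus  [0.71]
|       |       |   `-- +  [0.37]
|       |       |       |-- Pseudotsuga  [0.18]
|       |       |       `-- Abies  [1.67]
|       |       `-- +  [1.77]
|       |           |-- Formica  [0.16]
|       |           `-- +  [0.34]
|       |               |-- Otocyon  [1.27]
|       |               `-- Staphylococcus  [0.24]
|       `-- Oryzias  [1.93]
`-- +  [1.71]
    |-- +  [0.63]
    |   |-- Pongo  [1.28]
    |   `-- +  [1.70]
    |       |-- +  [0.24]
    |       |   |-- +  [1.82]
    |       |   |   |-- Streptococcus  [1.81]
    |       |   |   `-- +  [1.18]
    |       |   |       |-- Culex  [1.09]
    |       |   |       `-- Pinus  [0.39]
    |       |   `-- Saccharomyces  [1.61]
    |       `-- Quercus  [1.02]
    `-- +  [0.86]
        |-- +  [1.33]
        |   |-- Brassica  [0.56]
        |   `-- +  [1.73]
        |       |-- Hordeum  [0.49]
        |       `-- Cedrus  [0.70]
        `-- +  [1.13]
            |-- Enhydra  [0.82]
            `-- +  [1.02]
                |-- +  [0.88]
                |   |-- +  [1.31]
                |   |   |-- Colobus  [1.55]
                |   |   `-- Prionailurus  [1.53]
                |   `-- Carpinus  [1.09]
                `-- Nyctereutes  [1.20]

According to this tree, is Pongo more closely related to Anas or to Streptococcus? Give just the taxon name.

The MRCA of Pongo and Streptococcus subtends (Pongo,(((Streptococcus,(Culex,Pinus)),Saccharomyces),Quercus)) (6 taxa).
The MRCA of Pongo and Anas is the root, subtending the entire tree (29 taxa).
The first is nested inside the second, so Pongo shares a more recent common ancestor with Streptococcus.

Streptococcus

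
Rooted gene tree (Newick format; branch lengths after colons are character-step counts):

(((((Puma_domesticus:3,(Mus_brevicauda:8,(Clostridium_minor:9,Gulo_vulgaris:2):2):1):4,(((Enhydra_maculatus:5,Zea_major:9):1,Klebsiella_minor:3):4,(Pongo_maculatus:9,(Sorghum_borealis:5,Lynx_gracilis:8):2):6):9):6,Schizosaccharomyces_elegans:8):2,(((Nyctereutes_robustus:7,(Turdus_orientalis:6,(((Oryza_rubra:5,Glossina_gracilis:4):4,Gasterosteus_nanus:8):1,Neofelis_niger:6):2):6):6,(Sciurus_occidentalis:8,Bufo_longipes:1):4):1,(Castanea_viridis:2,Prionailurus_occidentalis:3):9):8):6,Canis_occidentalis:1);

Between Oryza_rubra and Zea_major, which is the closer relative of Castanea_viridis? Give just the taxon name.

Oryza_rubra

The MRCA of Castanea_viridis and Oryza_rubra subtends (((Nyctereutes_robustus,(Turdus_orientalis,(((Oryza_rubra,Glossina_gracilis),Gasterosteus_nanus),Neofelis_niger))),(Sciurus_occidentalis,Bufo_longipes)),(Castanea_viridis,Prionailurus_occidentalis)) (10 taxa).
The MRCA of Castanea_viridis and Zea_major subtends ((((Puma_domesticus,(Mus_brevicauda,(Clostridium_minor,Gulo_vulgaris))),(((Enhydra_maculatus,Zea_major),Klebsiella_minor),(Pongo_maculatus,(Sorghum_borealis,Lynx_gracilis)))),Schizosaccharomyces_elegans),(((Nyctereutes_robustus,(Turdus_orientalis,(((Oryza_rubra,Glossina_gracilis),Gasterosteus_nanus),Neofelis_niger))),(Sciurus_occidentalis,Bufo_longipes)),(Castanea_viridis,Prionailurus_occidentalis))) (21 taxa).
The first is nested inside the second, so Castanea_viridis shares a more recent common ancestor with Oryza_rubra.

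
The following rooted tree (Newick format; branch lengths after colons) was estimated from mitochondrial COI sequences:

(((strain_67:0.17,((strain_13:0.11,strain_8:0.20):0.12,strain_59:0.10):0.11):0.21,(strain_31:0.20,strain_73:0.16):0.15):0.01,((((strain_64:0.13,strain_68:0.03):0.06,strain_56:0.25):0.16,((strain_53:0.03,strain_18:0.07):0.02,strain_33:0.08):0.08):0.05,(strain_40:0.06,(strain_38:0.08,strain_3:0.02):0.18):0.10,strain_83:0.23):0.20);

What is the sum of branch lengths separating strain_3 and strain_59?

0.93

The path runs strain_3 → … → MRCA → … → strain_59; the MRCA is the root of the tree.
Branch lengths along that path: 0.02 + 0.18 + 0.10 + 0.20 + 0.01 + 0.21 + 0.11 + 0.10 = 0.93.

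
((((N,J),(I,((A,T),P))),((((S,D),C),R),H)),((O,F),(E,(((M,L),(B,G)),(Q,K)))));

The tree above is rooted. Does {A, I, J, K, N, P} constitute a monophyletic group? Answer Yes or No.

No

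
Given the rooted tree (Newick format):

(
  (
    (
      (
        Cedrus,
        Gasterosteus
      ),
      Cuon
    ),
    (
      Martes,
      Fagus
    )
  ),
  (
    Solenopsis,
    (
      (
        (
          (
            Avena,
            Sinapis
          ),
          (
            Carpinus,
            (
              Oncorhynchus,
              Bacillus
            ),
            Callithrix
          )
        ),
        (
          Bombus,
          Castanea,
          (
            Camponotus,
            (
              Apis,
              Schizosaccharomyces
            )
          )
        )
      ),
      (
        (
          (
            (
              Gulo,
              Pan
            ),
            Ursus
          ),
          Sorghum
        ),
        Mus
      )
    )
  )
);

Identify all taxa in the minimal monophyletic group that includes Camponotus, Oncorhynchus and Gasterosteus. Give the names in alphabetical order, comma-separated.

Apis, Avena, Bacillus, Bombus, Callithrix, Camponotus, Carpinus, Castanea, Cedrus, Cuon, Fagus, Gasterosteus, Gulo, Martes, Mus, Oncorhynchus, Pan, Schizosaccharomyces, Sinapis, Solenopsis, Sorghum, Ursus

Tracing Camponotus: it sits inside (Camponotus,(Apis,Schizosaccharomyces)).
Tracing Oncorhynchus: it sits inside (Oncorhynchus,Bacillus).
Tracing Gasterosteus: it sits inside (Cedrus,Gasterosteus).
The smallest clade enclosing all 3 is the whole tree (their MRCA is the root), so the answer is all 22 tips in alphabetical order.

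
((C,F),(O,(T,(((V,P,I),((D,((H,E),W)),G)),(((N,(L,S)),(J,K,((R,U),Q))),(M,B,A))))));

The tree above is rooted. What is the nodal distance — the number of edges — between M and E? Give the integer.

9

The MRCA of M and E is the node subtending (((V,P,I),((D,((H,E),W)),G)),(((N,(L,S)),(J,K,((R,U),Q))),(M,B,A))).
From M up to that node: 3 branches. From E up to the same node: 6 branches. Total: 3 + 6 = 9.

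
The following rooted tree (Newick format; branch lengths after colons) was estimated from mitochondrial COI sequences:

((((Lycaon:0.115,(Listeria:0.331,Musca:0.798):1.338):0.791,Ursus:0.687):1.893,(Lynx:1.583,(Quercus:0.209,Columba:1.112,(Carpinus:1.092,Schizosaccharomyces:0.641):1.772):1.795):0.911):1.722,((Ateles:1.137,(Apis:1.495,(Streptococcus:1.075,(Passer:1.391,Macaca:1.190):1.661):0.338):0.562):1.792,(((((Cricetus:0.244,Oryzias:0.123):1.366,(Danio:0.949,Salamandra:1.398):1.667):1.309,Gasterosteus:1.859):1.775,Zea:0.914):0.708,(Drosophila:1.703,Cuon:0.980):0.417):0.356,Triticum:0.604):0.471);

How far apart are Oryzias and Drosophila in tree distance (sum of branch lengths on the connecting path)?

The path runs Oryzias → … → MRCA → … → Drosophila; the MRCA is the node subtending (((((Cricetus,Oryzias),(Danio,Salamandra)),Gasterosteus),Zea),(Drosophila,Cuon)).
Branch lengths along that path: 0.123 + 1.366 + 1.309 + 1.775 + 0.708 + 0.417 + 1.703 = 7.401.

7.401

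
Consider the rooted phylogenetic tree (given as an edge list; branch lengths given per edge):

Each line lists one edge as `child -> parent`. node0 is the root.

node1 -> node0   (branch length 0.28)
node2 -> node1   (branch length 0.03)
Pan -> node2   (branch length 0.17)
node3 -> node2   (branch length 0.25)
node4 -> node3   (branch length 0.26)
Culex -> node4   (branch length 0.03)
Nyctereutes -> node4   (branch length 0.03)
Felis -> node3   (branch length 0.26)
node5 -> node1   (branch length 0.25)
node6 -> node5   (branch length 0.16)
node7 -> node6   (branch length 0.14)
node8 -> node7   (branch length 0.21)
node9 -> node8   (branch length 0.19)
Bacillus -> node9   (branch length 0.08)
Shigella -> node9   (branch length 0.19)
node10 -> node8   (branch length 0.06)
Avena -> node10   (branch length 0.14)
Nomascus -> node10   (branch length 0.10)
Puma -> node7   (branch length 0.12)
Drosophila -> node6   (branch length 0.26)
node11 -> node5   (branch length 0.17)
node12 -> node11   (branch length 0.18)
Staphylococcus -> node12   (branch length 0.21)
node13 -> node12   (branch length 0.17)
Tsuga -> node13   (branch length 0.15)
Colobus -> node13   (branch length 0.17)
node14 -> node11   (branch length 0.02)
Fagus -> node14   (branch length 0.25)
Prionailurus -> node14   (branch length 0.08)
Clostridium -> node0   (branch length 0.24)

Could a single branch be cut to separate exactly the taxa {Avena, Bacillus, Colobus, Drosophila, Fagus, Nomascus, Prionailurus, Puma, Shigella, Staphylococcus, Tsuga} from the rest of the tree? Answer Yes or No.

Yes

The most recent common ancestor of these taxa subtends (((((Bacillus,Shigella),(Avena,Nomascus)),Puma),Drosophila),((Staphylococcus,(Tsuga,Colobus)),(Fagus,Prionailurus))).
That clade has exactly 11 tips — every listed taxon and nothing else — so the group is monophyletic.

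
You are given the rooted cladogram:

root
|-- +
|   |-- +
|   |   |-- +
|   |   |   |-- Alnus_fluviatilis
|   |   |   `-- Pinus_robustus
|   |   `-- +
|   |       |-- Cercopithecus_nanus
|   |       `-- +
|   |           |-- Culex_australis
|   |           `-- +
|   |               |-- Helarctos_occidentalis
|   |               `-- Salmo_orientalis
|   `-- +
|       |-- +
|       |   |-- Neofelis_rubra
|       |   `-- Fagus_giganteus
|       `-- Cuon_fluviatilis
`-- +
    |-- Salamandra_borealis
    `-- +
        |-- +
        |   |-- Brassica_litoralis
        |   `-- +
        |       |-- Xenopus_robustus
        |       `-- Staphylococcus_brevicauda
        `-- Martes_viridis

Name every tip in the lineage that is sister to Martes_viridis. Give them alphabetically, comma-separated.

Martes_viridis attaches to the tree at the node subtending ((Brassica_litoralis,(Xenopus_robustus,Staphylococcus_brevicauda)),Martes_viridis).
The other lineage descending from that same node — the sister group — is (Brassica_litoralis,(Xenopus_robustus,Staphylococcus_brevicauda)); its 3 tips in alphabetical order are the answer.

Brassica_litoralis, Staphylococcus_brevicauda, Xenopus_robustus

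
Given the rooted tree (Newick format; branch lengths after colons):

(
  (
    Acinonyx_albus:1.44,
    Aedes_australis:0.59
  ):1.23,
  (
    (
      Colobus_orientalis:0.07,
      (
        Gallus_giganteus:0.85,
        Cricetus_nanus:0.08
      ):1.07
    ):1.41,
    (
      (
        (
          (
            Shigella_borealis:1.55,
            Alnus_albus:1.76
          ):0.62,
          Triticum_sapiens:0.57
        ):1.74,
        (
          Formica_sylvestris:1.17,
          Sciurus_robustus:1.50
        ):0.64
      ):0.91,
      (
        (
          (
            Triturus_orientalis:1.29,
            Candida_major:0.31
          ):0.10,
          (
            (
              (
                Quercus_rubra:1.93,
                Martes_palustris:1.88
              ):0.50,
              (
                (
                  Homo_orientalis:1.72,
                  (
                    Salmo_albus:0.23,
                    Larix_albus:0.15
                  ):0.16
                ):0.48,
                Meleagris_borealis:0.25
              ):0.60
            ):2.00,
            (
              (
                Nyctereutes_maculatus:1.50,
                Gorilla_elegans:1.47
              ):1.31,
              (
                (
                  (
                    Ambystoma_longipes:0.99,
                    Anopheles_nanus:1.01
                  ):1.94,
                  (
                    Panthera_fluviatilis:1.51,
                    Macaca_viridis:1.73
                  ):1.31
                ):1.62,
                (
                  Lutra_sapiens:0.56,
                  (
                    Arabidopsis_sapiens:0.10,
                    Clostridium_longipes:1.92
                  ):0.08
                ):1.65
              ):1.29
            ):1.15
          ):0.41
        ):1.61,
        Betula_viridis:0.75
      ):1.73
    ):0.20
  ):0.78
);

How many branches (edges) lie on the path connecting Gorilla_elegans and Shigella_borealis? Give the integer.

The MRCA of Gorilla_elegans and Shigella_borealis is the node subtending ((((Shigella_borealis,Alnus_albus),Triticum_sapiens),(Formica_sylvestris,Sciurus_robustus)),(((Triturus_orientalis,Candida_major),(((Quercus_rubra,Martes_palustris),((Homo_orientalis,(Salmo_albus,Larix_albus)),Meleagris_borealis)),((Nyctereutes_maculatus,Gorilla_elegans),(((Ambystoma_longipes,Anopheles_nanus),(Panthera_fluviatilis,Macaca_viridis)),(Lutra_sapiens,(Arabidopsis_sapiens,Clostridium_longipes)))))),Betula_viridis)).
From Gorilla_elegans up to that node: 6 branches. From Shigella_borealis up to the same node: 4 branches. Total: 6 + 4 = 10.

10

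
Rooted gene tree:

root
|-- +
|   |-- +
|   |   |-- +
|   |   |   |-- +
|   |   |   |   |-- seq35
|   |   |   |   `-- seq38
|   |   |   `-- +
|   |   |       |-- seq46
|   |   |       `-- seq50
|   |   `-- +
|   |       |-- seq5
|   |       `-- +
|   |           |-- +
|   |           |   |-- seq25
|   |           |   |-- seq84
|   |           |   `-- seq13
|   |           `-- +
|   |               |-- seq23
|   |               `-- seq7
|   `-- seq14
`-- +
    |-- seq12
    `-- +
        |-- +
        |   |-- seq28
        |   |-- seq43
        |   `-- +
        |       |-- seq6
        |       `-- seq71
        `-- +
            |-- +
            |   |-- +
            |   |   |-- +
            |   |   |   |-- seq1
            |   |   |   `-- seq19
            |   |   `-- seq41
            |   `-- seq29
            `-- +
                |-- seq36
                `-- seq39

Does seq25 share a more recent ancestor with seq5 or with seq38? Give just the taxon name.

The MRCA of seq25 and seq5 subtends (seq5,((seq25,seq84,seq13),(seq23,seq7))) (6 taxa).
The MRCA of seq25 and seq38 subtends (((seq35,seq38),(seq46,seq50)),(seq5,((seq25,seq84,seq13),(seq23,seq7)))) (10 taxa).
The first is nested inside the second, so seq25 shares a more recent common ancestor with seq5.

seq5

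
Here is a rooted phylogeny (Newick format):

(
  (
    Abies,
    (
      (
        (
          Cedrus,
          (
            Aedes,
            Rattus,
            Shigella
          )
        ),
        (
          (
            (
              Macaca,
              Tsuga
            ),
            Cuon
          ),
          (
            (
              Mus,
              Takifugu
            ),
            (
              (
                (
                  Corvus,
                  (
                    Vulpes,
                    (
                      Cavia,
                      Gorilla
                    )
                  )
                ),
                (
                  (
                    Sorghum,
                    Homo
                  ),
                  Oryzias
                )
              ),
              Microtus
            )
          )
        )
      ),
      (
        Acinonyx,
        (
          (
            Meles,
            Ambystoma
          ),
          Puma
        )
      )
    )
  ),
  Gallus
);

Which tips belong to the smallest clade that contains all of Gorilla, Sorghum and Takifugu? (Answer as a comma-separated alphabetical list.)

Cavia, Corvus, Gorilla, Homo, Microtus, Mus, Oryzias, Sorghum, Takifugu, Vulpes

Tracing Gorilla: it sits inside (Cavia,Gorilla).
Tracing Sorghum: it sits inside (Sorghum,Homo).
Tracing Takifugu: it sits inside (Mus,Takifugu).
The smallest clade enclosing all 3 is ((Mus,Takifugu),(((Corvus,(Vulpes,(Cavia,Gorilla))),((Sorghum,Homo),Oryzias)),Microtus)); the answer is its 10 terminal taxa in alphabetical order.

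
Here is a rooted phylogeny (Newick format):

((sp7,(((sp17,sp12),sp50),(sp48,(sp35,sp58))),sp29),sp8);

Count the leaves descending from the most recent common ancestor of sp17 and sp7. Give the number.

8

The MRCA of sp17 and sp7 is the node subtending (sp7,(((sp17,sp12),sp50),(sp48,(sp35,sp58))),sp29).
That clade contains 8 terminal taxa: sp12, sp17, sp29, sp35, sp48, sp50, sp58, sp7.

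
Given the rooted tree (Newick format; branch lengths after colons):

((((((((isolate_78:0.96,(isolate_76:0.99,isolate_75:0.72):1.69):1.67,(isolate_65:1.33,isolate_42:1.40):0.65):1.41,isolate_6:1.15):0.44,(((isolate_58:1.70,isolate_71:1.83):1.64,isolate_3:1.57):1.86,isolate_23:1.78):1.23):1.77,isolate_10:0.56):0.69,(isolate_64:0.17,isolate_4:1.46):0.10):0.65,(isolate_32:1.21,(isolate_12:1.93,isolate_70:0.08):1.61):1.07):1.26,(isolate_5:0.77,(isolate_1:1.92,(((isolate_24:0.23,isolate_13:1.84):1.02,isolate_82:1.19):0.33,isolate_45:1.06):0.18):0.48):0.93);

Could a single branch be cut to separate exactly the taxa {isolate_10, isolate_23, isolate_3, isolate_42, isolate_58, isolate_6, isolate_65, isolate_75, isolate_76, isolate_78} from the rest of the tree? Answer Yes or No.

No

The MRCA of the listed taxa subtends (((((isolate_78,(isolate_76,isolate_75)),(isolate_65,isolate_42)),isolate_6),(((isolate_58,isolate_71),isolate_3),isolate_23)),isolate_10).
That clade also contains isolate_71, which is not in the proposed group, so the group is not monophyletic.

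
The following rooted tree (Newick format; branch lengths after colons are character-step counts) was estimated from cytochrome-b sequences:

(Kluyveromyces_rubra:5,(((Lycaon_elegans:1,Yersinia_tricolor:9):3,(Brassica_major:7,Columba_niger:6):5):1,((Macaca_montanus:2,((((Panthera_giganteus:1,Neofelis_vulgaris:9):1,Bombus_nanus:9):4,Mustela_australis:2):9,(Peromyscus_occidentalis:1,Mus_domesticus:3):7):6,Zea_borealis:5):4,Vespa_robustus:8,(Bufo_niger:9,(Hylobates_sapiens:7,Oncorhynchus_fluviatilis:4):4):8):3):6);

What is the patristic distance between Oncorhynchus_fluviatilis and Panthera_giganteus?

The path runs Oncorhynchus_fluviatilis → … → MRCA → … → Panthera_giganteus; the MRCA is the node subtending ((Macaca_montanus,((((Panthera_giganteus,Neofelis_vulgaris),Bombus_nanus),Mustela_australis),(Peromyscus_occidentalis,Mus_domesticus)),Zea_borealis),Vespa_robustus,(Bufo_niger,(Hylobates_sapiens,Oncorhynchus_fluviatilis))).
Branch lengths along that path: 4 + 4 + 8 + 4 + 6 + 9 + 4 + 1 + 1 = 41.

41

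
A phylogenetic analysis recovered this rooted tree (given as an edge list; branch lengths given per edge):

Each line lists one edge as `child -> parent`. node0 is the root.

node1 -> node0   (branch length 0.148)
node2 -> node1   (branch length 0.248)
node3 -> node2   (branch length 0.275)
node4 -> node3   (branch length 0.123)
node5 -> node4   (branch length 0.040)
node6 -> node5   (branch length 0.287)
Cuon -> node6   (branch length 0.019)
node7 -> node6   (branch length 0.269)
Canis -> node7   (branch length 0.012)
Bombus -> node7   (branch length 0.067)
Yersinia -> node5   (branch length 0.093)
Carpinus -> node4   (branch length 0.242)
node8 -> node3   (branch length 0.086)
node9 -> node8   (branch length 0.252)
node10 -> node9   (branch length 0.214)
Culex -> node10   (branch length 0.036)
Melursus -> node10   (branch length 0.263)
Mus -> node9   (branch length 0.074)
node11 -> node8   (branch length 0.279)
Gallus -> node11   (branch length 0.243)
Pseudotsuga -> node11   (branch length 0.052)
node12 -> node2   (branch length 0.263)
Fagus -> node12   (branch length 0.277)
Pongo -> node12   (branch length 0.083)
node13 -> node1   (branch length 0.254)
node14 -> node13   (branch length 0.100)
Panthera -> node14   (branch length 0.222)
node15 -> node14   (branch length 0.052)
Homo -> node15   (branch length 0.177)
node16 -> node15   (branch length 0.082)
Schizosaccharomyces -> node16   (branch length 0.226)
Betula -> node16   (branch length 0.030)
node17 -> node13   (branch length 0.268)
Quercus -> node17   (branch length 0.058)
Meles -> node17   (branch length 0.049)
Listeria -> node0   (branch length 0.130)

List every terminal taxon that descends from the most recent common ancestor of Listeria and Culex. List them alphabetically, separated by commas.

Tracing Listeria: it attaches directly to the root.
Tracing Culex: it sits inside (Culex,Melursus).
The smallest clade enclosing both is the whole tree (their MRCA is the root), so the answer is all 19 tips in alphabetical order.

Betula, Bombus, Canis, Carpinus, Culex, Cuon, Fagus, Gallus, Homo, Listeria, Meles, Melursus, Mus, Panthera, Pongo, Pseudotsuga, Quercus, Schizosaccharomyces, Yersinia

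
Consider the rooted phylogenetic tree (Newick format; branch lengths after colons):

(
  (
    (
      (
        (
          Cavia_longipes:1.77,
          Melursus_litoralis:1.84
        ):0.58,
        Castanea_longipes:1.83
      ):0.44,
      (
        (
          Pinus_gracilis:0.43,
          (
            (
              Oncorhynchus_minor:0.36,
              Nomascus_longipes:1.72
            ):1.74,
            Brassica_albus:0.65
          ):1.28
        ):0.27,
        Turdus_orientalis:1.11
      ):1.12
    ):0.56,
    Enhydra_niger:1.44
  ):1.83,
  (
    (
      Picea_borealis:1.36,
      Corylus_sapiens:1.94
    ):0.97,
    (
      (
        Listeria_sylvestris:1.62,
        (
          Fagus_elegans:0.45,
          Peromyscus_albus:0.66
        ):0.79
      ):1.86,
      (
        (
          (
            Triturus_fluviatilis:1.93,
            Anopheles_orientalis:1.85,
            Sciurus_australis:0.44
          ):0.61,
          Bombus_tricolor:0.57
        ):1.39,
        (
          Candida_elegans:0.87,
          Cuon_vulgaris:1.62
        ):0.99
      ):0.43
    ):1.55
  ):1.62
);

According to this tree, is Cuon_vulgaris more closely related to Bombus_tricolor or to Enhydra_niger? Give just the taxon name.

The MRCA of Cuon_vulgaris and Bombus_tricolor subtends (((Triturus_fluviatilis,Anopheles_orientalis,Sciurus_australis),Bombus_tricolor),(Candida_elegans,Cuon_vulgaris)) (6 taxa).
The MRCA of Cuon_vulgaris and Enhydra_niger is the root, subtending the entire tree (20 taxa).
The first is nested inside the second, so Cuon_vulgaris shares a more recent common ancestor with Bombus_tricolor.

Bombus_tricolor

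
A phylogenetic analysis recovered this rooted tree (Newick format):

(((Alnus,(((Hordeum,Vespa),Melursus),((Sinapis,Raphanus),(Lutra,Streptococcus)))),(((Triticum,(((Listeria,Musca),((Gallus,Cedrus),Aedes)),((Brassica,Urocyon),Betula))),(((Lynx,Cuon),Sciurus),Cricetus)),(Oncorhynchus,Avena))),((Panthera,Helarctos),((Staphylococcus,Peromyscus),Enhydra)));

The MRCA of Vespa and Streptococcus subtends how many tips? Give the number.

7

The MRCA of Vespa and Streptococcus is the node subtending (((Hordeum,Vespa),Melursus),((Sinapis,Raphanus),(Lutra,Streptococcus))).
That clade contains 7 terminal taxa: Hordeum, Lutra, Melursus, Raphanus, Sinapis, Streptococcus, Vespa.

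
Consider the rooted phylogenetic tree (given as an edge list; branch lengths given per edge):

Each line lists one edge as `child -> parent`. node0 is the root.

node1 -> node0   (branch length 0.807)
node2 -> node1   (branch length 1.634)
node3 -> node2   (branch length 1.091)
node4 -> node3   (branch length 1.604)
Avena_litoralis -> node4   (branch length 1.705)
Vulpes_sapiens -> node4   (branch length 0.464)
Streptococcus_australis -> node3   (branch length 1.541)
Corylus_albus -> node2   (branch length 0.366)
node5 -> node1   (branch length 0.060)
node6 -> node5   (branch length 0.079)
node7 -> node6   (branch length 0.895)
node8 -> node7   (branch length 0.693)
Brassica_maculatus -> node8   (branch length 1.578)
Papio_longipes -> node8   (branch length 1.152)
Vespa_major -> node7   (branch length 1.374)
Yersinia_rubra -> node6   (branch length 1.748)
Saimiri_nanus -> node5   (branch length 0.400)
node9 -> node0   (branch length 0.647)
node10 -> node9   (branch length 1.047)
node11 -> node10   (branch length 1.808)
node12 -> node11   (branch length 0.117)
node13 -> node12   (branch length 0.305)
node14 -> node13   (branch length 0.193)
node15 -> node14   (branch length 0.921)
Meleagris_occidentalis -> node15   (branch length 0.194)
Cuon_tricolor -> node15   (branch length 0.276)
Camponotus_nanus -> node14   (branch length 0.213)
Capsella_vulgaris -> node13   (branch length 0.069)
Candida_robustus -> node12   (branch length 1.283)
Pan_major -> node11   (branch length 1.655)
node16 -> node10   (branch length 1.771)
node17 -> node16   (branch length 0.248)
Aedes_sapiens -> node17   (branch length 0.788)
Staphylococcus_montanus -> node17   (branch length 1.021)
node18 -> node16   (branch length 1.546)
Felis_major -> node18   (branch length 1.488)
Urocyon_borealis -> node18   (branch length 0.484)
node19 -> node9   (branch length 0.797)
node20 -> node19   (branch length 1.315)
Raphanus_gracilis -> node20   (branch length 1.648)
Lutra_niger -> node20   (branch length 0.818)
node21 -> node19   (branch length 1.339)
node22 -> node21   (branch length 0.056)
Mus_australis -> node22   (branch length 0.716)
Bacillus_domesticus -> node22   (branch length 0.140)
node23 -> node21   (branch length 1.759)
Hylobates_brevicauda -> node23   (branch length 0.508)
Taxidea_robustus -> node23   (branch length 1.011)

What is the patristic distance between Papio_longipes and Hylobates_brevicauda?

The path runs Papio_longipes → … → MRCA → … → Hylobates_brevicauda; the MRCA is the root of the tree.
Branch lengths along that path: 1.152 + 0.693 + 0.895 + 0.079 + 0.060 + 0.807 + 0.647 + 0.797 + 1.339 + 1.759 + 0.508 = 8.736.

8.736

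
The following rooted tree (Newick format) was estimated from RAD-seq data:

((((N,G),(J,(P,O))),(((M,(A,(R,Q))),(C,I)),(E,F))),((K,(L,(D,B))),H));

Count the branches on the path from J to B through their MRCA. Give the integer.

The MRCA of J and B is the root of the tree.
From J up to that node: 4 branches. From B up to the same node: 5 branches. Total: 4 + 5 = 9.

9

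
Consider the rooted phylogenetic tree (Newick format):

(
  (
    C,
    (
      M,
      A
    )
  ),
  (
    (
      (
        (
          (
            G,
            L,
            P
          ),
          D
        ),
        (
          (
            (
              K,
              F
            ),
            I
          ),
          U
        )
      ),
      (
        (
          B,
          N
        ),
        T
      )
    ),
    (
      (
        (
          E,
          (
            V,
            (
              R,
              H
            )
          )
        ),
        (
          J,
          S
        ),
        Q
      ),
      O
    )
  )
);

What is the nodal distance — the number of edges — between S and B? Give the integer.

8

The MRCA of S and B is the node subtending (((((G,L,P),D),(((K,F),I),U)),((B,N),T)),(((E,(V,(R,H))),(J,S),Q),O)).
From S up to that node: 4 branches. From B up to the same node: 4 branches. Total: 4 + 4 = 8.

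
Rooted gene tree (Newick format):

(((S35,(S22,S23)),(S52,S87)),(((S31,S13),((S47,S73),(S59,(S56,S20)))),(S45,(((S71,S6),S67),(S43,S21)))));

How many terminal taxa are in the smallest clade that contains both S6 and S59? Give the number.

The MRCA of S6 and S59 is the node subtending (((S31,S13),((S47,S73),(S59,(S56,S20)))),(S45,(((S71,S6),S67),(S43,S21)))).
That clade contains 13 terminal taxa: S13, S20, S21, S31, S43, S45, S47, S56, S59, S6, S67, S71, S73.

13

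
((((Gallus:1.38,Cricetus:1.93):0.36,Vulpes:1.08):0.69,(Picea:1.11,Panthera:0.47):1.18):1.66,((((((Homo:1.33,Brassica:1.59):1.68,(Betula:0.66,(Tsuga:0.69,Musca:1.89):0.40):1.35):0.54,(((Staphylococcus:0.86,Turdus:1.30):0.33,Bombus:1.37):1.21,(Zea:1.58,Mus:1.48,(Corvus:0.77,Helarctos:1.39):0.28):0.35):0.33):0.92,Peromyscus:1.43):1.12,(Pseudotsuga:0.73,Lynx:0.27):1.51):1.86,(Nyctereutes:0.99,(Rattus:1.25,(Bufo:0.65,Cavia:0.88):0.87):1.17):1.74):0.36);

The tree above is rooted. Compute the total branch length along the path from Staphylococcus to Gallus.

11.08

The path runs Staphylococcus → … → MRCA → … → Gallus; the MRCA is the root of the tree.
Branch lengths along that path: 0.86 + 0.33 + 1.21 + 0.33 + 0.92 + 1.12 + 1.86 + 0.36 + 1.66 + 0.69 + 0.36 + 1.38 = 11.08.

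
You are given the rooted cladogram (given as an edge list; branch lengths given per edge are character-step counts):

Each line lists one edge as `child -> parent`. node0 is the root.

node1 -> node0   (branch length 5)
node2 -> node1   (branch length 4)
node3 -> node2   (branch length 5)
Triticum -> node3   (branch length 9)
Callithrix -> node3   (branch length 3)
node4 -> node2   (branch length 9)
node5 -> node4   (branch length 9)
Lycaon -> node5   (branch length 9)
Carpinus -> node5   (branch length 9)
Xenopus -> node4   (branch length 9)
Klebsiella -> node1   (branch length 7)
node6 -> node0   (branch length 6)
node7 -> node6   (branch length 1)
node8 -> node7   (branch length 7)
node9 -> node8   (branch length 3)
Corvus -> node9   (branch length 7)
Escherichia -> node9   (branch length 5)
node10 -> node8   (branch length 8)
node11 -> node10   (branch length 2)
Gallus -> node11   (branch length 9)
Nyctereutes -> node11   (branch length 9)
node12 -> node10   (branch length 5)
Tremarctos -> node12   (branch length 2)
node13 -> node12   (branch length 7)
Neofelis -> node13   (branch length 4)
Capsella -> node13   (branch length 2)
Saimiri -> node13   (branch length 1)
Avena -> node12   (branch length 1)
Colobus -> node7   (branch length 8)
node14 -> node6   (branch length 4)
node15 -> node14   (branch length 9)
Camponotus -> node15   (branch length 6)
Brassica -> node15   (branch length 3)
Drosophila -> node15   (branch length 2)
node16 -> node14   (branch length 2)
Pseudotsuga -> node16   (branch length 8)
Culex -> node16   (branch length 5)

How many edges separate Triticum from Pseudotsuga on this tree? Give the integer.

The MRCA of Triticum and Pseudotsuga is the root of the tree.
From Triticum up to that node: 4 branches. From Pseudotsuga up to the same node: 4 branches. Total: 4 + 4 = 8.

8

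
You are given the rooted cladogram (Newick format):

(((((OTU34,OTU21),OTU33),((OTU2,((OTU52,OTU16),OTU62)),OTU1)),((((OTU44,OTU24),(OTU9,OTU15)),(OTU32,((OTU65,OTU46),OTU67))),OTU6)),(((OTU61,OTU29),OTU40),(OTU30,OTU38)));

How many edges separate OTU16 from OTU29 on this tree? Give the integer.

11

The MRCA of OTU16 and OTU29 is the root of the tree.
From OTU16 up to that node: 7 branches. From OTU29 up to the same node: 4 branches. Total: 7 + 4 = 11.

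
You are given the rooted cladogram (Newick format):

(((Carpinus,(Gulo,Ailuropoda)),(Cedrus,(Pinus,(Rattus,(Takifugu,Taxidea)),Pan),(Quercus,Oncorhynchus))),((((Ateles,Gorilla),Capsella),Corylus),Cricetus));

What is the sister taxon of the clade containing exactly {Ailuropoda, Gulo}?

Carpinus

The clade containing exactly {Ailuropoda, Gulo} attaches to the tree at the node subtending (Carpinus,(Gulo,Ailuropoda)).
The other lineage descending from that same node — the sister group — is the single tip Carpinus.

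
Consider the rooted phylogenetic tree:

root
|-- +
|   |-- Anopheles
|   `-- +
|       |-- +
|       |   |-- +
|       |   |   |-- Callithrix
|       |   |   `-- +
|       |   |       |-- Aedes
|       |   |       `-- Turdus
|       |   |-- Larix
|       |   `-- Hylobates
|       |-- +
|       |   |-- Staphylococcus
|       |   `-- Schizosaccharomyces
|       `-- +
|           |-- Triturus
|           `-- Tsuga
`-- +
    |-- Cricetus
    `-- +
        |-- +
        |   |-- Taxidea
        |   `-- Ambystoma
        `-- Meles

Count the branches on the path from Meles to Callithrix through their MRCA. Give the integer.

The MRCA of Meles and Callithrix is the root of the tree.
From Meles up to that node: 3 branches. From Callithrix up to the same node: 5 branches. Total: 3 + 5 = 8.

8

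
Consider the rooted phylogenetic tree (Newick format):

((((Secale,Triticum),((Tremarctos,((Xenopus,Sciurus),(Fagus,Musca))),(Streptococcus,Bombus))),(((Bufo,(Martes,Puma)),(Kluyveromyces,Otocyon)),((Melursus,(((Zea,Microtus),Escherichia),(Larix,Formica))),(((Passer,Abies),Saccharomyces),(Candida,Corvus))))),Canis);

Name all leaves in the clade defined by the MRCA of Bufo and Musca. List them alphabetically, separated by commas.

Tracing Bufo: it sits inside (Bufo,(Martes,Puma)).
Tracing Musca: it sits inside (Fagus,Musca).
The smallest clade enclosing both is (((Secale,Triticum),((Tremarctos,((Xenopus,Sciurus),(Fagus,Musca))),(Streptococcus,Bombus))),(((Bufo,(Martes,Puma)),(Kluyveromyces,Otocyon)),((Melursus,(((Zea,Microtus),Escherichia),(Larix,Formica))),(((Passer,Abies),Saccharomyces),(Candida,Corvus))))); the answer is its 25 terminal taxa in alphabetical order.

Abies, Bombus, Bufo, Candida, Corvus, Escherichia, Fagus, Formica, Kluyveromyces, Larix, Martes, Melursus, Microtus, Musca, Otocyon, Passer, Puma, Saccharomyces, Sciurus, Secale, Streptococcus, Tremarctos, Triticum, Xenopus, Zea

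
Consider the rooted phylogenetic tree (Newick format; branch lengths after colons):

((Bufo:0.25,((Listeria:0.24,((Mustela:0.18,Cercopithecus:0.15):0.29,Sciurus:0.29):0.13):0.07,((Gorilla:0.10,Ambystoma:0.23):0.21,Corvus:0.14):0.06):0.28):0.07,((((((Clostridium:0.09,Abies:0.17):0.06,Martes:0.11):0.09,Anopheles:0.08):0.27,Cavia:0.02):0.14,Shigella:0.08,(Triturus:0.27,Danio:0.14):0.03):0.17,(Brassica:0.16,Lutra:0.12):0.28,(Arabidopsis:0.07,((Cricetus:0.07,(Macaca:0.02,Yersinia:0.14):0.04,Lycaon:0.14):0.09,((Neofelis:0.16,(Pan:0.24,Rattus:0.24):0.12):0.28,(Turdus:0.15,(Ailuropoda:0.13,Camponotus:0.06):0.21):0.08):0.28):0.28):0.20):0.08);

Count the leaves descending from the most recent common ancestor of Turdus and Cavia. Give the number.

21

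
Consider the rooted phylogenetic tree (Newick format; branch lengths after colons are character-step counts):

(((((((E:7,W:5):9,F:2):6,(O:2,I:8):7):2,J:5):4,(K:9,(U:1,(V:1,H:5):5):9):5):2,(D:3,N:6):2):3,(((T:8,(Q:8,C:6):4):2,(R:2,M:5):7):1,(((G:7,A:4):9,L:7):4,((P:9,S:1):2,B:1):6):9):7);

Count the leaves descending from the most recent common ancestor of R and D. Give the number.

The MRCA of R and D is the root, so the clade is the entire tree.
That clade contains 23 terminal taxa: A, B, C, D, E, F, G, H, I, J, K, L, M, N, O, P, Q, R, S, T, U, V, W.

23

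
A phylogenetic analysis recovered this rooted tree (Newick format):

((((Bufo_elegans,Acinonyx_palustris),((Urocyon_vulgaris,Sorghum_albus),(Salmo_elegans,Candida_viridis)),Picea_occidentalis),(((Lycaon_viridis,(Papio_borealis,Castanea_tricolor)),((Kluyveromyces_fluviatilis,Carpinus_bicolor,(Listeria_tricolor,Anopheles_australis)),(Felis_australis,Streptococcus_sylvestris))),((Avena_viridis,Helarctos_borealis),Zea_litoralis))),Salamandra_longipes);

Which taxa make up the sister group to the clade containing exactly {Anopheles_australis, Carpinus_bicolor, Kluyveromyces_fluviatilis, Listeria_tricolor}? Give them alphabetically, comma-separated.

The clade containing exactly {Anopheles_australis, Carpinus_bicolor, Kluyveromyces_fluviatilis, Listeria_tricolor} attaches to the tree at the node subtending ((Kluyveromyces_fluviatilis,Carpinus_bicolor,(Listeria_tricolor,Anopheles_australis)),(Felis_australis,Streptococcus_sylvestris)).
The other lineage descending from that same node — the sister group — is (Felis_australis,Streptococcus_sylvestris); its 2 tips in alphabetical order are the answer.

Felis_australis, Streptococcus_sylvestris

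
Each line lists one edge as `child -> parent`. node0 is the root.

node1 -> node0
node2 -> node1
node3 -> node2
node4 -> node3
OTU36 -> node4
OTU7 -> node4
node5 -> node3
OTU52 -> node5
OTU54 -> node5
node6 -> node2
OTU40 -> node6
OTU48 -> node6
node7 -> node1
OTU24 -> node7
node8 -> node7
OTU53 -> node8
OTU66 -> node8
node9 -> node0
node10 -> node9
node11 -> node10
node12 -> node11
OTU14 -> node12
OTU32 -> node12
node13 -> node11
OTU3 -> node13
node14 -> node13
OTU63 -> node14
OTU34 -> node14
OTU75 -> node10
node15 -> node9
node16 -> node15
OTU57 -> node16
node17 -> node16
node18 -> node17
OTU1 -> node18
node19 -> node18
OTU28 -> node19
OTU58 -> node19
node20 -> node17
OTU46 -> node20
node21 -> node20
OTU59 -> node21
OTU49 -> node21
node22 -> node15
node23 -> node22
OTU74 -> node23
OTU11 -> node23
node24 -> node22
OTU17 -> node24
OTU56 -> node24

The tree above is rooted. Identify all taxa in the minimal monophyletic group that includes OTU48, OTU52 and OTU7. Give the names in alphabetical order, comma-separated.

Tracing OTU48: it sits inside (OTU40,OTU48).
Tracing OTU52: it sits inside (OTU52,OTU54).
Tracing OTU7: it sits inside (OTU36,OTU7).
The smallest clade enclosing all 3 is (((OTU36,OTU7),(OTU52,OTU54)),(OTU40,OTU48)); the answer is its 6 terminal taxa in alphabetical order.

OTU36, OTU40, OTU48, OTU52, OTU54, OTU7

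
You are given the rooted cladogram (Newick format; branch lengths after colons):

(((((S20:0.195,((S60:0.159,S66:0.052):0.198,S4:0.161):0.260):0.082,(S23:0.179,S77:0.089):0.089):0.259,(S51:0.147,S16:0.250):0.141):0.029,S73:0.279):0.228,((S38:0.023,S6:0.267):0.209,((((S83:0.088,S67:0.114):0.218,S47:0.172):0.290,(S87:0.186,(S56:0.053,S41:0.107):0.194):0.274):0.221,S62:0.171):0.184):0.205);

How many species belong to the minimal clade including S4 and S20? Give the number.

The MRCA of S4 and S20 is the node subtending (S20,((S60,S66),S4)).
That clade contains 4 terminal taxa: S20, S4, S60, S66.

4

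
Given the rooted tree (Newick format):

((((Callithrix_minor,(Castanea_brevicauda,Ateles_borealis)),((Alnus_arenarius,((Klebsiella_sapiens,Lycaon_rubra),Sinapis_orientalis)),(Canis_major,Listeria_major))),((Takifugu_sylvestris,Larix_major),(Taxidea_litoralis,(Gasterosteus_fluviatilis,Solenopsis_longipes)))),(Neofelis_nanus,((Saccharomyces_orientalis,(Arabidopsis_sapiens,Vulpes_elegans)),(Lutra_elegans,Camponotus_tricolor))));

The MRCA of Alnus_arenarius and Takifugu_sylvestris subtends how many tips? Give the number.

The MRCA of Alnus_arenarius and Takifugu_sylvestris is the node subtending (((Callithrix_minor,(Castanea_brevicauda,Ateles_borealis)),((Alnus_arenarius,((Klebsiella_sapiens,Lycaon_rubra),Sinapis_orientalis)),(Canis_major,Listeria_major))),((Takifugu_sylvestris,Larix_major),(Taxidea_litoralis,(Gasterosteus_fluviatilis,Solenopsis_longipes)))).
That clade contains 14 terminal taxa: Alnus_arenarius, Ateles_borealis, Callithrix_minor, Canis_major, Castanea_brevicauda, Gasterosteus_fluviatilis, Klebsiella_sapiens, Larix_major, Listeria_major, Lycaon_rubra, Sinapis_orientalis, Solenopsis_longipes, Takifugu_sylvestris, Taxidea_litoralis.

14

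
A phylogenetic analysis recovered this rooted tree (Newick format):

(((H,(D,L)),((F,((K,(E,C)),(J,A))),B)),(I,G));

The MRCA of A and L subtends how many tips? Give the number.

The MRCA of A and L is the node subtending ((H,(D,L)),((F,((K,(E,C)),(J,A))),B)).
That clade contains 10 terminal taxa: A, B, C, D, E, F, H, J, K, L.

10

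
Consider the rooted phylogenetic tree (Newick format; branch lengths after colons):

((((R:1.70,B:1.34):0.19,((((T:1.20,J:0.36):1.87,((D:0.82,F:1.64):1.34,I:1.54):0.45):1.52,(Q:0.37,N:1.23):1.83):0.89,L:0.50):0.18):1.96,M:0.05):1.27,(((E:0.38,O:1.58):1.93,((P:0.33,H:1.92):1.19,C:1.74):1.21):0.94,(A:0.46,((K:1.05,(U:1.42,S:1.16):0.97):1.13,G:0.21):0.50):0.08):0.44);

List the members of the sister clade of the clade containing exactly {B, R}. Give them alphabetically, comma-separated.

The clade containing exactly {B, R} attaches to the tree at the node subtending ((R,B),((((T,J),((D,F),I)),(Q,N)),L)).
The other lineage descending from that same node — the sister group — is ((((T,J),((D,F),I)),(Q,N)),L); its 8 tips in alphabetical order are the answer.

D, F, I, J, L, N, Q, T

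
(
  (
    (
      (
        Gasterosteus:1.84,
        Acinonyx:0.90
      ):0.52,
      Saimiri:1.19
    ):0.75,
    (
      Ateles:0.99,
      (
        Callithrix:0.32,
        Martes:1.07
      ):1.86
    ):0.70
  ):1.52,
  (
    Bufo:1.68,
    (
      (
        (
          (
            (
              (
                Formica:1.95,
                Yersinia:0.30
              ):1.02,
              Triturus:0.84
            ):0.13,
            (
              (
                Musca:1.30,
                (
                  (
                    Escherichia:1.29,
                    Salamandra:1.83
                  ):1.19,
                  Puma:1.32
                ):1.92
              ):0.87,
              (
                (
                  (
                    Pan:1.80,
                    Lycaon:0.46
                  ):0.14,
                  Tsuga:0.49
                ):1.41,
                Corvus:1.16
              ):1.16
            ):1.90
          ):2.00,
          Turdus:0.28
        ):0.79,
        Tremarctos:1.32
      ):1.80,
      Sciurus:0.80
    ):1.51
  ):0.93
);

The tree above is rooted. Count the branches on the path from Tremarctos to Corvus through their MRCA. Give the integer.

The MRCA of Tremarctos and Corvus is the node subtending (((((Formica,Yersinia),Triturus),((Musca,((Escherichia,Salamandra),Puma)),(((Pan,Lycaon),Tsuga),Corvus))),Turdus),Tremarctos).
From Tremarctos up to that node: 1 branch. From Corvus up to the same node: 5 branches. Total: 1 + 5 = 6.

6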